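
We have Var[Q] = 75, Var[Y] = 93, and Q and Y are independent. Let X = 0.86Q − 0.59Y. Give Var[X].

Var[X] = 87.8433

Var[X] = a²·Var[Q] + b²·Var[Y] + 2ab·covariance of Q and Y with a = 0.86, b = -0.59.
Independence gives covariance of Q and Y = 0.
= 0.86²·75 + (-0.59)²·93 + 2·0.86·(-0.59)·0
= 55.47 + 32.3733 + 0 = 87.8433.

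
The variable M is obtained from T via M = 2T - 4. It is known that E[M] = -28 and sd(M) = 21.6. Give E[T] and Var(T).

From M = 2T - 4: E[M] = a·E[T] + b, so E[T] = (E[M] − b)/a = (-28 − (-4))/2 = -12.
Var(M) = 21.6² = 466.56.
Var(M) = a²·Var(T), so Var(T) = 466.56/2² = 116.64.

E[T] = -12, Var(T) = 116.64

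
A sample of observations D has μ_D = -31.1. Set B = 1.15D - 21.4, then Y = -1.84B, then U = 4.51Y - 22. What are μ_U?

μ_U = 452.378036

μ_B = 1.15·(-31.1) + (-21.4) = -57.165.
μ_Y = (-1.84)·(-57.165) = 105.1836.
μ_U = 4.51·105.1836 + (-22) = 452.378036.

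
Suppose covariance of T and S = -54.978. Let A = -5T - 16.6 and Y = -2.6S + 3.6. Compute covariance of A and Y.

covariance of A and Y = a·c·covariance of T and S = (-5)·(-2.6)·(-54.978) = -714.714. Additive constants drop out.

covariance of A and Y = -714.714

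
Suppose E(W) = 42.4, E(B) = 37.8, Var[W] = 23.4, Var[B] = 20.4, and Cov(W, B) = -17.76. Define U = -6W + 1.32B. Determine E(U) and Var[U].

E(U) = -204.504, Var[U] = 1159.26336

E(U) = (-6)·E(W) + 1.32·E(B) = (-6)·42.4 + 1.32·37.8 = -204.504.
Var[U] = a²·Var[W] + b²·Var[B] + 2ab·Cov(W, B) with a = -6, b = 1.32.
= (-6)²·23.4 + 1.32²·20.4 + 2·(-6)·1.32·(-17.76)
= 842.4 + 35.54496 + 281.3184 = 1159.26336.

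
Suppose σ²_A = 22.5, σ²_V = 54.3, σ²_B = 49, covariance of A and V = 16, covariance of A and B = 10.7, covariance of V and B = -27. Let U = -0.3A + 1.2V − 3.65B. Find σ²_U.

σ²_U = 981.4525

σ²_U = a²·σ²_A + b²·σ²_V + c²·σ²_B + 2ab·covariance of A and V + 2ac·covariance of A and B + 2bc·covariance of V and B, with a = -0.3, b = 1.2, c = -3.65.
= 2.025 + 78.192 + 652.8025 + (-11.52) + 23.433 + 236.52
= 981.4525.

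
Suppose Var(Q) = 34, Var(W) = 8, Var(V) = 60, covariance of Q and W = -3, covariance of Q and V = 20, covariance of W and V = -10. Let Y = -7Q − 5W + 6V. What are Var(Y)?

Var(Y) = a²·Var(Q) + b²·Var(W) + c²·Var(V) + 2ab·covariance of Q and W + 2ac·covariance of Q and V + 2bc·covariance of W and V, with a = -7, b = -5, c = 6.
= 1666 + 200 + 2160 + (-210) + (-1680) + 600
= 2736.

Var(Y) = 2736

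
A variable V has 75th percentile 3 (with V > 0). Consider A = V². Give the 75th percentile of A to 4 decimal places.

75th percentile of A = 9

V² is increasing, so P_{75}(A) = g(P_{75}(V)) = 9.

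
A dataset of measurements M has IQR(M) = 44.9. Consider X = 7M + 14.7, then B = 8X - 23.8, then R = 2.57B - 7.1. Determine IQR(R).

IQR(X) = |7|·44.9 = 314.3.
IQR(B) = |8|·314.3 = 2514.4.
IQR(R) = |2.57|·2514.4 = 6462.008.

IQR(R) = 6462.008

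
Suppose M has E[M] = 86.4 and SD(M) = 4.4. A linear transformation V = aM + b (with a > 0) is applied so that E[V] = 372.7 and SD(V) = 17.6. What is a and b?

SD(V) = a·SD(M) (a > 0), so a = 17.6/4.4 = 4.
E[V] = a·E[M] + b, so b = 372.7 − 4·86.4 = 27.1.

a = 4, b = 27.1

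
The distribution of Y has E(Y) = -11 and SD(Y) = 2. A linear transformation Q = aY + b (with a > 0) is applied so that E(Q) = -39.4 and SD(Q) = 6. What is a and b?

a = 3, b = -6.4

SD(Q) = a·SD(Y) (a > 0), so a = 6/2 = 3.
E(Q) = a·E(Y) + b, so b = -39.4 − 3·(-11) = -6.4.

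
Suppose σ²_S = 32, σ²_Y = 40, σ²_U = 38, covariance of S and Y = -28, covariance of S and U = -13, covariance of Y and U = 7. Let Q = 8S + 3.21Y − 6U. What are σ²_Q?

σ²_Q = a²·σ²_S + b²·σ²_Y + c²·σ²_U + 2ab·covariance of S and Y + 2ac·covariance of S and U + 2bc·covariance of Y and U, with a = 8, b = 3.21, c = -6.
= 2048 + 412.164 + 1368 + (-1438.08) + 1248 + (-269.64)
= 3368.444.

σ²_Q = 3368.444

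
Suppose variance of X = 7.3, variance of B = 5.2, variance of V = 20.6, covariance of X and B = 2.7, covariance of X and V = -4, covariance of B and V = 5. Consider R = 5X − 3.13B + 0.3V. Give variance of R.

variance of R = a²·variance of X + b²·variance of B + c²·variance of V + 2ab·covariance of X and B + 2ac·covariance of X and V + 2bc·covariance of B and V, with a = 5, b = -3.13, c = 0.3.
= 182.5 + 50.94388 + 1.854 + (-84.51) + (-12) + (-9.39)
= 129.39788.

variance of R = 129.39788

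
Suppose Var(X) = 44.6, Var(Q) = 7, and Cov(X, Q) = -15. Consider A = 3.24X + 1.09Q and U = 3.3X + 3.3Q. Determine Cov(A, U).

By bilinearity, Cov(A, U) = ac·Var(X) + bd·Var(Q) + (ad+bc)·Cov(X, Q), with a=3.24, b=1.09, c=3.3, d=3.3.
ac·Var(X) = 3.24·3.3·44.6 = 476.8632
bd·Var(Q) = 1.09·3.3·7 = 25.179
(ad+bc)·Cov(X, Q) = (14.289)·(-15) = -214.335
Cov(A, U) = 476.8632 + 25.179 + (-214.335) = 287.7072.

Cov(A, U) = 287.7072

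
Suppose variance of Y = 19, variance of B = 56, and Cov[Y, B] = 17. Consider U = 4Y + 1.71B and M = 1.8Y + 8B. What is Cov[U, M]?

Cov[U, M] = 1499.206

By bilinearity, Cov[U, M] = ac·variance of Y + bd·variance of B + (ad+bc)·Cov[Y, B], with a=4, b=1.71, c=1.8, d=8.
ac·variance of Y = 4·1.8·19 = 136.8
bd·variance of B = 1.71·8·56 = 766.08
(ad+bc)·Cov[Y, B] = (35.078)·17 = 596.326
Cov[U, M] = 136.8 + 766.08 + 596.326 = 1499.206.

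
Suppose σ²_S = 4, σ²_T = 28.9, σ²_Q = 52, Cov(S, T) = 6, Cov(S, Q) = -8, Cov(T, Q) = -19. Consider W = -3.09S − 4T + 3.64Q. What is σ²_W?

σ²_W = a²·σ²_S + b²·σ²_T + c²·σ²_Q + 2ab·Cov(S, T) + 2ac·Cov(S, Q) + 2bc·Cov(T, Q), with a = -3.09, b = -4, c = 3.64.
= 38.1924 + 462.4 + 688.9792 + 148.32 + 179.9616 + 553.28
= 2071.1332.

σ²_W = 2071.1332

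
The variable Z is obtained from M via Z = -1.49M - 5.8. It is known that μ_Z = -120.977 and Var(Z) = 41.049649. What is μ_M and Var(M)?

From Z = -1.49M - 5.8: μ_Z = a·μ_M + b, so μ_M = (μ_Z − b)/a = (-120.977 − (-5.8))/(-1.49) = 77.3.
Var(Z) = a²·Var(M), so Var(M) = 41.049649/(-1.49)² = 18.49.

μ_M = 77.3, Var(M) = 18.49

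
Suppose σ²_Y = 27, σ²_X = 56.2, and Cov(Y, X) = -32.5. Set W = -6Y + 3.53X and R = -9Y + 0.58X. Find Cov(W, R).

Cov(W, R) = 2718.68888

By bilinearity, Cov(W, R) = ac·σ²_Y + bd·σ²_X + (ad+bc)·Cov(Y, X), with a=-6, b=3.53, c=-9, d=0.58.
ac·σ²_Y = (-6)·(-9)·27 = 1458
bd·σ²_X = 3.53·0.58·56.2 = 115.06388
(ad+bc)·Cov(Y, X) = (-35.25)·(-32.5) = 1145.625
Cov(W, R) = 1458 + 115.06388 + 1145.625 = 2718.68888.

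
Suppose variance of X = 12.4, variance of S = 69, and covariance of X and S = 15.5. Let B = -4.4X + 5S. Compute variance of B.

variance of B = 1283.064

variance of B = a²·variance of X + b²·variance of S + 2ab·covariance of X and S with a = -4.4, b = 5.
= (-4.4)²·12.4 + 5²·69 + 2·(-4.4)·5·15.5
= 240.064 + 1725 + (-682) = 1283.064.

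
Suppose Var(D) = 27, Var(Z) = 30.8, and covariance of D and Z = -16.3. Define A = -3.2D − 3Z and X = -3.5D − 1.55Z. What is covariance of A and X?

By bilinearity, covariance of A and X = ac·Var(D) + bd·Var(Z) + (ad+bc)·covariance of D and Z, with a=-3.2, b=-3, c=-3.5, d=-1.55.
ac·Var(D) = (-3.2)·(-3.5)·27 = 302.4
bd·Var(Z) = (-3)·(-1.55)·30.8 = 143.22
(ad+bc)·covariance of D and Z = (15.46)·(-16.3) = -251.998
covariance of A and X = 302.4 + 143.22 + (-251.998) = 193.622.

covariance of A and X = 193.622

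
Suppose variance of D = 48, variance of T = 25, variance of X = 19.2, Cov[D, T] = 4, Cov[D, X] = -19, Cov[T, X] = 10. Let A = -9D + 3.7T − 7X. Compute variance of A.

variance of A = a²·variance of D + b²·variance of T + c²·variance of X + 2ab·Cov[D, T] + 2ac·Cov[D, X] + 2bc·Cov[T, X], with a = -9, b = 3.7, c = -7.
= 3888 + 342.25 + 940.8 + (-266.4) + (-2394) + (-518)
= 1992.65.

variance of A = 1992.65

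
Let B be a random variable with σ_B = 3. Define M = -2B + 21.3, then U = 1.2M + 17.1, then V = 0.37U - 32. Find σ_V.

σ_M = |-2|·3 = 6.
σ_U = |1.2|·6 = 7.2.
σ_V = |0.37|·7.2 = 2.664.

σ_V = 2.664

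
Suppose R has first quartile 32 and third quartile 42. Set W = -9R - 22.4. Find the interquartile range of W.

IQR(W) = 90

IQR of R = Q3 − Q1 = 42 − 32 = 10.
Under W = aR + b, IQR(W) = |a|·IQR(R) = |-9|·10 = 90 (shifts cancel; spread scales by |a|).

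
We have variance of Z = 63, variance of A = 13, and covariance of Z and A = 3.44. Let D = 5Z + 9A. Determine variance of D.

variance of D = a²·variance of Z + b²·variance of A + 2ab·covariance of Z and A with a = 5, b = 9.
= 5²·63 + 9²·13 + 2·5·9·3.44
= 1575 + 1053 + 309.6 = 2937.6.

variance of D = 2937.6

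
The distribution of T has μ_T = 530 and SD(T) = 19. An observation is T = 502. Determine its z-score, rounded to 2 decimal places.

z = (T − μ_T) / SD(T) = (502 − 530) / 19 ≈ -1.47.

z = -1.47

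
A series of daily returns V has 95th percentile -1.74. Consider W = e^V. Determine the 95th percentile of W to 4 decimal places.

95th percentile of W = 0.1755

e^V is increasing, so P_{95}(W) = g(P_{95}(V)) ≈ 0.1755.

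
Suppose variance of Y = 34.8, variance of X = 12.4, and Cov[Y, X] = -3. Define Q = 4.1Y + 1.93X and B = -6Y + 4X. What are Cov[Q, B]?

By bilinearity, Cov[Q, B] = ac·variance of Y + bd·variance of X + (ad+bc)·Cov[Y, X], with a=4.1, b=1.93, c=-6, d=4.
ac·variance of Y = 4.1·(-6)·34.8 = -856.08
bd·variance of X = 1.93·4·12.4 = 95.728
(ad+bc)·Cov[Y, X] = (4.82)·(-3) = -14.46
Cov[Q, B] = -856.08 + 95.728 + (-14.46) = -774.812.

Cov[Q, B] = -774.812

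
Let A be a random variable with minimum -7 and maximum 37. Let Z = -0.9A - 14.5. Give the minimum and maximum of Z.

min(Z) = -47.8, max(Z) = -8.2

a = -0.9 < 0, so order reverses: min(Z) = a·max(A)+b = (-0.9)·37 + (-14.5) = -47.8; max(Z) = a·min(A)+b = (-0.9)·(-7) + (-14.5) = -8.2.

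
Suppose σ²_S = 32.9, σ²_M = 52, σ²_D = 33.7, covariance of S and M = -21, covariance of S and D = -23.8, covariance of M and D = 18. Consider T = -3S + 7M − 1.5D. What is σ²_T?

σ²_T = 3209.725

σ²_T = a²·σ²_S + b²·σ²_M + c²·σ²_D + 2ab·covariance of S and M + 2ac·covariance of S and D + 2bc·covariance of M and D, with a = -3, b = 7, c = -1.5.
= 296.1 + 2548 + 75.825 + 882 + (-214.2) + (-378)
= 3209.725.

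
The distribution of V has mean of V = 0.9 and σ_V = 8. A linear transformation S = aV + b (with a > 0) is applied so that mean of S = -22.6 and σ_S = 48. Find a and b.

σ_S = a·σ_V (a > 0), so a = 48/8 = 6.
mean of S = a·mean of V + b, so b = -22.6 − 6·0.9 = -28.

a = 6, b = -28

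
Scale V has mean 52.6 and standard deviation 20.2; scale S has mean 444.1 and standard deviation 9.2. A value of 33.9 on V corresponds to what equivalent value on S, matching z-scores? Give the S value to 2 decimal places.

S = 435.58

z = (33.9 − 52.6)/20.2 ≈ -0.9257.
S = 444.1 + z·9.2 = 444.1 + (33.9 − 52.6)·9.2/20.2 ≈ 435.58.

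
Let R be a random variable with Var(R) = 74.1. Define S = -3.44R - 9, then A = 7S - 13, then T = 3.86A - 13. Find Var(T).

Var(S) = (-3.44)²·74.1 = 876.86976.
Var(A) = 7²·876.86976 = 42966.61824.
Var(T) = 3.86²·42966.61824 = 640185.425128704.

Var(T) = 640185.425128704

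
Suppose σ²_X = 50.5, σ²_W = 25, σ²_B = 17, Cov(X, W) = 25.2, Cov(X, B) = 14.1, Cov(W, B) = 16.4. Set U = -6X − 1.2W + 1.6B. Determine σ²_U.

σ²_U = 1926.704

σ²_U = a²·σ²_X + b²·σ²_W + c²·σ²_B + 2ab·Cov(X, W) + 2ac·Cov(X, B) + 2bc·Cov(W, B), with a = -6, b = -1.2, c = 1.6.
= 1818 + 36 + 43.52 + 362.88 + (-270.72) + (-62.976)
= 1926.704.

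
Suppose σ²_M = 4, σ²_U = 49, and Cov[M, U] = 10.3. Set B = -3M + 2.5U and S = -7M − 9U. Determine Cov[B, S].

Cov[B, S] = -920.65

By bilinearity, Cov[B, S] = ac·σ²_M + bd·σ²_U + (ad+bc)·Cov[M, U], with a=-3, b=2.5, c=-7, d=-9.
ac·σ²_M = (-3)·(-7)·4 = 84
bd·σ²_U = 2.5·(-9)·49 = -1102.5
(ad+bc)·Cov[M, U] = (9.5)·10.3 = 97.85
Cov[B, S] = 84 + (-1102.5) + 97.85 = -920.65.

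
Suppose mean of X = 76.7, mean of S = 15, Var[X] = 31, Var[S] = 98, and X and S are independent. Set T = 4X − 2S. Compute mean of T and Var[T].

mean of T = 276.8, Var[T] = 888

mean of T = 4·mean of X + (-2)·mean of S = 4·76.7 + (-2)·15 = 276.8.
Var[T] = a²·Var[X] + b²·Var[S] + 2ab·Cov[X, S] with a = 4, b = -2.
Independence gives Cov[X, S] = 0.
= 4²·31 + (-2)²·98 + 2·4·(-2)·0
= 496 + 392 + 0 = 888.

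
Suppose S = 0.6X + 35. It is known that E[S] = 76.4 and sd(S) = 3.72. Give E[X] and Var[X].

From S = 0.6X + 35: E[S] = a·E[X] + b, so E[X] = (E[S] − b)/a = (76.4 − 35)/0.6 = 69.
Var[S] = 3.72² = 13.8384.
Var[S] = a²·Var[X], so Var[X] = 13.8384/0.6² = 38.44.

E[X] = 69, Var[X] = 38.44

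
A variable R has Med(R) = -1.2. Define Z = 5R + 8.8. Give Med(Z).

A linear map preserves order up to sign, so Med(Z) = a·Med(R) + b = 5·(-1.2) + 8.8 = 2.8.

Med(Z) = 2.8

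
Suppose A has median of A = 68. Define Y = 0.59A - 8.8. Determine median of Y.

A linear map preserves order up to sign, so median of Y = a·median of A + b = 0.59·68 + (-8.8) = 31.32.

median of Y = 31.32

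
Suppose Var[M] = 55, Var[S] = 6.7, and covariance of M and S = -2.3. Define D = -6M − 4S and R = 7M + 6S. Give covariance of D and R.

By bilinearity, covariance of D and R = ac·Var[M] + bd·Var[S] + (ad+bc)·covariance of M and S, with a=-6, b=-4, c=7, d=6.
ac·Var[M] = (-6)·7·55 = -2310
bd·Var[S] = (-4)·6·6.7 = -160.8
(ad+bc)·covariance of M and S = (-64)·(-2.3) = 147.2
covariance of D and R = -2310 + (-160.8) + 147.2 = -2323.6.

covariance of D and R = -2323.6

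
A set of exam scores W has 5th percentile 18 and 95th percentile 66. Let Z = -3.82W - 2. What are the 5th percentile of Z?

5th percentile of Z = -254.12

Since a = -3.82 < 0 the transformation is decreasing, reversing order: the 5th percentile of Z corresponds to the 95th percentile of W.
So P_{5}(Z) = a·P_{95}(W) + b = (-3.82)·66 + (-2) = -254.12.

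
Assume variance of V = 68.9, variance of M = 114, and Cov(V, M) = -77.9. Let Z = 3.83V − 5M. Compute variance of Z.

variance of Z = a²·variance of V + b²·variance of M + 2ab·Cov(V, M) with a = 3.83, b = -5.
= 3.83²·68.9 + (-5)²·114 + 2·3.83·(-5)·(-77.9)
= 1010.68721 + 2850 + 2983.57 = 6844.25721.

variance of Z = 6844.25721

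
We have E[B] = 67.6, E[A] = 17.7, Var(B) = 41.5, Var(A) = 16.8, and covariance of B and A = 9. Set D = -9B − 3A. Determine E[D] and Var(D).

E[D] = -661.5, Var(D) = 3998.7

E[D] = (-9)·E[B] + (-3)·E[A] = (-9)·67.6 + (-3)·17.7 = -661.5.
Var(D) = a²·Var(B) + b²·Var(A) + 2ab·covariance of B and A with a = -9, b = -3.
= (-9)²·41.5 + (-3)²·16.8 + 2·(-9)·(-3)·9
= 3361.5 + 151.2 + 486 = 3998.7.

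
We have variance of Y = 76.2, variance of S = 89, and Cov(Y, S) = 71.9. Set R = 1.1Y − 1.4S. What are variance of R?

variance of R = a²·variance of Y + b²·variance of S + 2ab·Cov(Y, S) with a = 1.1, b = -1.4.
= 1.1²·76.2 + (-1.4)²·89 + 2·1.1·(-1.4)·71.9
= 92.202 + 174.44 + (-221.452) = 45.19.

variance of R = 45.19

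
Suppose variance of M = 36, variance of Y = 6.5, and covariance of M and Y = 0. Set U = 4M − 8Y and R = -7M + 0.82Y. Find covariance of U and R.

By bilinearity, covariance of U and R = ac·variance of M + bd·variance of Y + (ad+bc)·covariance of M and Y, with a=4, b=-8, c=-7, d=0.82.
ac·variance of M = 4·(-7)·36 = -1008
bd·variance of Y = (-8)·0.82·6.5 = -42.64
(ad+bc)·covariance of M and Y = (59.28)·0 = 0
covariance of U and R = -1008 + (-42.64) + 0 = -1050.64.

covariance of U and R = -1050.64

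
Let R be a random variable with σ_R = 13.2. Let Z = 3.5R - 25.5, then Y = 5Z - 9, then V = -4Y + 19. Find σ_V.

σ_V = 924

σ_Z = |3.5|·13.2 = 46.2.
σ_Y = |5|·46.2 = 231.
σ_V = |-4|·231 = 924.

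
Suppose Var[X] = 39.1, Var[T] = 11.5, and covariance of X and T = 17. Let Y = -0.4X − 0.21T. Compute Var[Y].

Var[Y] = a²·Var[X] + b²·Var[T] + 2ab·covariance of X and T with a = -0.4, b = -0.21.
= (-0.4)²·39.1 + (-0.21)²·11.5 + 2·(-0.4)·(-0.21)·17
= 6.256 + 0.50715 + 2.856 = 9.61915.

Var[Y] = 9.61915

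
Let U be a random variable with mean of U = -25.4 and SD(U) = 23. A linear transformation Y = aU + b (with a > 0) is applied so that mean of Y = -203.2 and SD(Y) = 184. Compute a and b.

SD(Y) = a·SD(U) (a > 0), so a = 184/23 = 8.
mean of Y = a·mean of U + b, so b = -203.2 − 8·(-25.4) = 0.

a = 8, b = 0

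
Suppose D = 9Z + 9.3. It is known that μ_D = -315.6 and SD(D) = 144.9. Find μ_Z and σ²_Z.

μ_Z = -36.1, σ²_Z = 259.21

From D = 9Z + 9.3: μ_D = a·μ_Z + b, so μ_Z = (μ_D − b)/a = (-315.6 − 9.3)/9 = -36.1.
σ²_D = 144.9² = 20996.01.
σ²_D = a²·σ²_Z, so σ²_Z = 20996.01/9² = 259.21.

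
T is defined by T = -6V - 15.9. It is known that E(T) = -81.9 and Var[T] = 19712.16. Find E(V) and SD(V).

From T = -6V - 15.9: E(T) = a·E(V) + b, so E(V) = (E(T) − b)/a = (-81.9 − (-15.9))/(-6) = 11.
SD(T) = √19712.16 = 140.4.
SD(T) = |a|·SD(V), so SD(V) = 140.4/|-6| = 23.4.

E(V) = 11, SD(V) = 23.4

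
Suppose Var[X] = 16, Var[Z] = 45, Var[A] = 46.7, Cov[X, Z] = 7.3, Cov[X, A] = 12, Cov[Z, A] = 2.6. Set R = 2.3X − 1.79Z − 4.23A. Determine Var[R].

Var[R] = a²·Var[X] + b²·Var[Z] + c²·Var[A] + 2ab·Cov[X, Z] + 2ac·Cov[X, A] + 2bc·Cov[Z, A], with a = 2.3, b = -1.79, c = -4.23.
= 84.64 + 144.1845 + 835.59843 + (-60.1082) + (-233.496) + 39.37284
= 810.19157.

Var[R] = 810.19157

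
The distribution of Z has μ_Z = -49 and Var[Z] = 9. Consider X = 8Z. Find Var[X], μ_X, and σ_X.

Var[X] = 576, μ_X = -392, σ_X = 24

X = 8Z is linear with a = 8, b = 0.
Var[X] = a²·Var[Z] = 8²·9 = 576.
μ_X = a·μ_Z + b = 8·(-49) = -392.
σ_Z = √9 = 3.
σ_X = |a|·σ_Z = |8|·3 = 24.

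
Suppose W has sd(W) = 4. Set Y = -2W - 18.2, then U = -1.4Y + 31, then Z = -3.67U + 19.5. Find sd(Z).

sd(Y) = |-2|·4 = 8.
sd(U) = |-1.4|·8 = 11.2.
sd(Z) = |-3.67|·11.2 = 41.104.

sd(Z) = 41.104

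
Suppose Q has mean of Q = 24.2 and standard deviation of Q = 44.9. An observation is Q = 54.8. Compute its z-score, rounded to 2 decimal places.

z = 0.68

z = (Q − mean of Q) / standard deviation of Q = (54.8 − 24.2) / 44.9 ≈ 0.68.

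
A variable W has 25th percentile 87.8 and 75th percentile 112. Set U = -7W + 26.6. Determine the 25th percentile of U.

Since a = -7 < 0 the transformation is decreasing, reversing order: the 25th percentile of U corresponds to the 75th percentile of W.
So P_{25}(U) = a·P_{75}(W) + b = (-7)·112 + 26.6 = -757.4.

25th percentile of U = -757.4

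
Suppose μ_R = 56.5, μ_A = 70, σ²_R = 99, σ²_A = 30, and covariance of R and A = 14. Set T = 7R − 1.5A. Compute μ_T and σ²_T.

μ_T = 7·μ_R + (-1.5)·μ_A = 7·56.5 + (-1.5)·70 = 290.5.
σ²_T = a²·σ²_R + b²·σ²_A + 2ab·covariance of R and A with a = 7, b = -1.5.
= 7²·99 + (-1.5)²·30 + 2·7·(-1.5)·14
= 4851 + 67.5 + (-294) = 4624.5.

μ_T = 290.5, σ²_T = 4624.5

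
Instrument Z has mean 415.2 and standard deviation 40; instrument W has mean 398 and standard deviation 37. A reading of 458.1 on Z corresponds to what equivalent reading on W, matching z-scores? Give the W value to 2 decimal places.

z = (458.1 − 415.2)/40 = 1.0725.
W = 398 + z·37 = 398 + (458.1 − 415.2)·37/40 ≈ 437.68.

W = 437.68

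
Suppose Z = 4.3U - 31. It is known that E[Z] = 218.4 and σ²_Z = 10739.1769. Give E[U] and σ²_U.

From Z = 4.3U - 31: E[Z] = a·E[U] + b, so E[U] = (E[Z] − b)/a = (218.4 − (-31))/4.3 = 58.
σ²_Z = a²·σ²_U, so σ²_U = 10739.1769/4.3² = 580.81.

E[U] = 58, σ²_U = 580.81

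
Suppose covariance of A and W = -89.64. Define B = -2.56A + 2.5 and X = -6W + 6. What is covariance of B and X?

covariance of B and X = a·c·covariance of A and W = (-2.56)·(-6)·(-89.64) = -1376.8704. Additive constants drop out.

covariance of B and X = -1376.8704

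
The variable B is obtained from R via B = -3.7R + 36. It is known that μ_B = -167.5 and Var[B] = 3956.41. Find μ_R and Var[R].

From B = -3.7R + 36: μ_B = a·μ_R + b, so μ_R = (μ_B − b)/a = (-167.5 − 36)/(-3.7) = 55.
Var[B] = a²·Var[R], so Var[R] = 3956.41/(-3.7)² = 289.

μ_R = 55, Var[R] = 289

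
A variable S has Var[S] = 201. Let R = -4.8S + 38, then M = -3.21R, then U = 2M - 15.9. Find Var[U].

Var[U] = 190874.797056

Var[R] = (-4.8)²·201 = 4631.04.
Var[M] = (-3.21)²·4631.04 = 47718.699264.
Var[U] = 2²·47718.699264 = 190874.797056.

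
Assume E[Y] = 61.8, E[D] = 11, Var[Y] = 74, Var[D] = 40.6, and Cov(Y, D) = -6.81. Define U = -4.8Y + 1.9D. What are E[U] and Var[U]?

E[U] = (-4.8)·E[Y] + 1.9·E[D] = (-4.8)·61.8 + 1.9·11 = -275.74.
Var[U] = a²·Var[Y] + b²·Var[D] + 2ab·Cov(Y, D) with a = -4.8, b = 1.9.
= (-4.8)²·74 + 1.9²·40.6 + 2·(-4.8)·1.9·(-6.81)
= 1704.96 + 146.566 + 124.2144 = 1975.7404.

E[U] = -275.74, Var[U] = 1975.7404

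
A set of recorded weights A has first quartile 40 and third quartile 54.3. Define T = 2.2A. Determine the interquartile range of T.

IQR(T) = 31.46

IQR of A = Q3 − Q1 = 54.3 − 40 = 14.3.
Under T = aA + b, IQR(T) = |a|·IQR(A) = |2.2|·14.3 = 31.46 (shifts cancel; spread scales by |a|).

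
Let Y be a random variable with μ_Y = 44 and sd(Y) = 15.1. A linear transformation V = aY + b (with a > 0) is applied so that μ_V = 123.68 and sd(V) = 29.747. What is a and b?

a = 1.97, b = 37

sd(V) = a·sd(Y) (a > 0), so a = 29.747/15.1 = 1.97.
μ_V = a·μ_Y + b, so b = 123.68 − 1.97·44 = 37.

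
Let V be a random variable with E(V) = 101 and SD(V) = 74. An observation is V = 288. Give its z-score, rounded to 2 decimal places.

z = 2.53

z = (V − E(V)) / SD(V) = (288 − 101) / 74 ≈ 2.53.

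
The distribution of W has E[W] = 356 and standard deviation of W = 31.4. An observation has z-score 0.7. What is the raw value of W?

W = E[W] + z·standard deviation of W = 356 + 0.7·31.4 = 377.98.

W = 377.98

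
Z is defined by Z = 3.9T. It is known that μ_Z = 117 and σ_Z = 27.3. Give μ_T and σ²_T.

From Z = 3.9T: μ_Z = a·μ_T + b, so μ_T = (μ_Z − b)/a = (117 − 0)/3.9 = 30.
σ²_Z = 27.3² = 745.29.
σ²_Z = a²·σ²_T, so σ²_T = 745.29/3.9² = 49.

μ_T = 30, σ²_T = 49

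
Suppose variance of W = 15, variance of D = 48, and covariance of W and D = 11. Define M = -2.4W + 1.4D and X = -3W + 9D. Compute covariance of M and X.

covariance of M and X = 429

By bilinearity, covariance of M and X = ac·variance of W + bd·variance of D + (ad+bc)·covariance of W and D, with a=-2.4, b=1.4, c=-3, d=9.
ac·variance of W = (-2.4)·(-3)·15 = 108
bd·variance of D = 1.4·9·48 = 604.8
(ad+bc)·covariance of W and D = (-25.8)·11 = -283.8
covariance of M and X = 108 + 604.8 + (-283.8) = 429.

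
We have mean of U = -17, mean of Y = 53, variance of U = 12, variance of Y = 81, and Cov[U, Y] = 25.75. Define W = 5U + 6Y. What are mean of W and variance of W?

mean of W = 233, variance of W = 4761

mean of W = 5·mean of U + 6·mean of Y = 5·(-17) + 6·53 = 233.
variance of W = a²·variance of U + b²·variance of Y + 2ab·Cov[U, Y] with a = 5, b = 6.
= 5²·12 + 6²·81 + 2·5·6·25.75
= 300 + 2916 + 1545 = 4761.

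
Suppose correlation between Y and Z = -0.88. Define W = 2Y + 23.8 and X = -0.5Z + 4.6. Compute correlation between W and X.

correlation between W and X = 0.88

Linear rescalings preserve |correlation|; the slopes 2 and -0.5 have opposite signs, so the correlation flips sign: correlation between W and X = −correlation between Y and Z = 0.88.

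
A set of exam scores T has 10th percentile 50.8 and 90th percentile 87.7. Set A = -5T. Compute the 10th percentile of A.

Since a = -5 < 0 the transformation is decreasing, reversing order: the 10th percentile of A corresponds to the 90th percentile of T.
So P_{10}(A) = a·P_{90}(T) + b = (-5)·87.7 = -438.5.

10th percentile of A = -438.5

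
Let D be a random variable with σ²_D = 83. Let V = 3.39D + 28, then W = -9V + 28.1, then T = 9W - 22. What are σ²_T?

σ²_T = 6258172.4523

σ²_V = 3.39²·83 = 953.8443.
σ²_W = (-9)²·953.8443 = 77261.3883.
σ²_T = 9²·77261.3883 = 6258172.4523.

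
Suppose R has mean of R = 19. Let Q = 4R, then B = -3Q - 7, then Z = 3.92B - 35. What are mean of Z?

mean of Z = -956.2

mean of Q = 4·19 = 76.
mean of B = (-3)·76 + (-7) = -235.
mean of Z = 3.92·(-235) + (-35) = -956.2.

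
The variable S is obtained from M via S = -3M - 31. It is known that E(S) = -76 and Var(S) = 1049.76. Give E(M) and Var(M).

From S = -3M - 31: E(S) = a·E(M) + b, so E(M) = (E(S) − b)/a = (-76 − (-31))/(-3) = 15.
Var(S) = a²·Var(M), so Var(M) = 1049.76/(-3)² = 116.64.

E(M) = 15, Var(M) = 116.64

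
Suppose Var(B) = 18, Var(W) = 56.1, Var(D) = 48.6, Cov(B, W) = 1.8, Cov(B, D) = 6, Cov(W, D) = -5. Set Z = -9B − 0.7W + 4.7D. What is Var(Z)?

Var(Z) = a²·Var(B) + b²·Var(W) + c²·Var(D) + 2ab·Cov(B, W) + 2ac·Cov(B, D) + 2bc·Cov(W, D), with a = -9, b = -0.7, c = 4.7.
= 1458 + 27.489 + 1073.574 + 22.68 + (-507.6) + 32.9
= 2107.043.

Var(Z) = 2107.043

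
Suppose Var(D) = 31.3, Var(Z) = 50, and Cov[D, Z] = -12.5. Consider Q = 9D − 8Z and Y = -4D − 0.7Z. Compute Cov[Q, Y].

By bilinearity, Cov[Q, Y] = ac·Var(D) + bd·Var(Z) + (ad+bc)·Cov[D, Z], with a=9, b=-8, c=-4, d=-0.7.
ac·Var(D) = 9·(-4)·31.3 = -1126.8
bd·Var(Z) = (-8)·(-0.7)·50 = 280
(ad+bc)·Cov[D, Z] = (25.7)·(-12.5) = -321.25
Cov[Q, Y] = -1126.8 + 280 + (-321.25) = -1168.05.

Cov[Q, Y] = -1168.05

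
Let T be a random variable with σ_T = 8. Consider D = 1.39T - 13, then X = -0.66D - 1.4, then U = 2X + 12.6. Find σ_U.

σ_U = 14.6784

σ_D = |1.39|·8 = 11.12.
σ_X = |-0.66|·11.12 = 7.3392.
σ_U = |2|·7.3392 = 14.6784.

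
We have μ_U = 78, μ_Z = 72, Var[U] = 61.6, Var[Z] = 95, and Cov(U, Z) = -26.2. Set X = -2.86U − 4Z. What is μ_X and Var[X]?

μ_X = -511.08, Var[X] = 1424.40736

μ_X = (-2.86)·μ_U + (-4)·μ_Z = (-2.86)·78 + (-4)·72 = -511.08.
Var[X] = a²·Var[U] + b²·Var[Z] + 2ab·Cov(U, Z) with a = -2.86, b = -4.
= (-2.86)²·61.6 + (-4)²·95 + 2·(-2.86)·(-4)·(-26.2)
= 503.86336 + 1520 + (-599.456) = 1424.40736.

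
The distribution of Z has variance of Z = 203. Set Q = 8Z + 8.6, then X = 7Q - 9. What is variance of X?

variance of Q = 8²·203 = 12992.
variance of X = 7²·12992 = 636608.

variance of X = 636608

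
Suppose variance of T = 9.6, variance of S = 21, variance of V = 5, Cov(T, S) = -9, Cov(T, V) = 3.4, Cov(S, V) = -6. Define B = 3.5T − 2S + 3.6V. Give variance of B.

variance of B = 564.48

variance of B = a²·variance of T + b²·variance of S + c²·variance of V + 2ab·Cov(T, S) + 2ac·Cov(T, V) + 2bc·Cov(S, V), with a = 3.5, b = -2, c = 3.6.
= 117.6 + 84 + 64.8 + 126 + 85.68 + 86.4
= 564.48.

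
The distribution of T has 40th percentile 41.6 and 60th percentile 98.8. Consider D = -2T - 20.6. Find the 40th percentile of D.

Since a = -2 < 0 the transformation is decreasing, reversing order: the 40th percentile of D corresponds to the 60th percentile of T.
So P_{40}(D) = a·P_{60}(T) + b = (-2)·98.8 + (-20.6) = -218.2.

40th percentile of D = -218.2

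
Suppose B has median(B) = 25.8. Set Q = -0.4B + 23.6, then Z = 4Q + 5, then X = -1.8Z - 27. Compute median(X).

median(Q) = (-0.4)·25.8 + 23.6 = 13.28.
median(Z) = 4·13.28 + 5 = 58.12.
median(X) = (-1.8)·58.12 + (-27) = -131.616.

median(X) = -131.616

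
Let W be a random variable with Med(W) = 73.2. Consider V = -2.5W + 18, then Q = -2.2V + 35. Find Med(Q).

Med(Q) = 398

Med(V) = (-2.5)·73.2 + 18 = -165.
Med(Q) = (-2.2)·(-165) + 35 = 398.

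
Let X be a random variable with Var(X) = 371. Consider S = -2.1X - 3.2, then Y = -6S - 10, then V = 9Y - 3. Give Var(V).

Var(S) = (-2.1)²·371 = 1636.11.
Var(Y) = (-6)²·1636.11 = 58899.96.
Var(V) = 9²·58899.96 = 4770896.76.

Var(V) = 4770896.76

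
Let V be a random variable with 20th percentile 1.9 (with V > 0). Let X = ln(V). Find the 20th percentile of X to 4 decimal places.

20th percentile of X = 0.6419

ln(V) is increasing, so P_{20}(X) = g(P_{20}(V)) ≈ 0.6419.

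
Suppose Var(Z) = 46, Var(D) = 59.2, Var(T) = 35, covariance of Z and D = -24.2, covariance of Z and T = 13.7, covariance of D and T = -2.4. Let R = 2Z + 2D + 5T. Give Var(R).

Var(R) = a²·Var(Z) + b²·Var(D) + c²·Var(T) + 2ab·covariance of Z and D + 2ac·covariance of Z and T + 2bc·covariance of D and T, with a = 2, b = 2, c = 5.
= 184 + 236.8 + 875 + (-193.6) + 274 + (-48)
= 1328.2.

Var(R) = 1328.2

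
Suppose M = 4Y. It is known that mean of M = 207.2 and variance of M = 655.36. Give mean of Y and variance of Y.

mean of Y = 51.8, variance of Y = 40.96

From M = 4Y: mean of M = a·mean of Y + b, so mean of Y = (mean of M − b)/a = (207.2 − 0)/4 = 51.8.
variance of M = a²·variance of Y, so variance of Y = 655.36/4² = 40.96.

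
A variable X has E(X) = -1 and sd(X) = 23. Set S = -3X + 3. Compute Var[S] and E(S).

S = -3X + 3 is linear with a = -3, b = 3.
Var[X] = 23² = 529.
Var[S] = a²·Var[X] = (-3)²·529 = 4761 (the additive constant 3 does not affect variance).
E(S) = a·E(X) + b = (-3)·(-1) + 3 = 6.

Var[S] = 4761, E(S) = 6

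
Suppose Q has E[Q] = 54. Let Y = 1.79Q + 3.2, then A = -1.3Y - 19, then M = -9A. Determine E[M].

E[M] = 1339.362

E[Y] = 1.79·54 + 3.2 = 99.86.
E[A] = (-1.3)·99.86 + (-19) = -148.818.
E[M] = (-9)·(-148.818) = 1339.362.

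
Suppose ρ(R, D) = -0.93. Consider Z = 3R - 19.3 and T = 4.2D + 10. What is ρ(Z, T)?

ρ(Z, T) = -0.93

Linear rescalings preserve correlation up to sign; here the slopes 3 and 4.2 have the same sign, so ρ(Z, T) = ρ(R, D) = -0.93.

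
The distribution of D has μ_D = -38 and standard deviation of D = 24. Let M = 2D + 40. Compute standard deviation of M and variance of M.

M = 2D + 40 is linear with a = 2, b = 40.
standard deviation of M = |a|·standard deviation of D = |2|·24 = 48.
variance of D = 24² = 576.
variance of M = a²·variance of D = 2²·576 = 2304 (the additive constant 40 does not affect variance).

standard deviation of M = 48, variance of M = 2304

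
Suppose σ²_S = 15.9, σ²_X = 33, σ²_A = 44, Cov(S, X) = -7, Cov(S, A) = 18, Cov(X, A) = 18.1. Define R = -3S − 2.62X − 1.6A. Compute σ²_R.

σ²_R = a²·σ²_S + b²·σ²_X + c²·σ²_A + 2ab·Cov(S, X) + 2ac·Cov(S, A) + 2bc·Cov(X, A), with a = -3, b = -2.62, c = -1.6.
= 143.1 + 226.5252 + 112.64 + (-110.04) + 172.8 + 151.7504
= 696.7756.

σ²_R = 696.7756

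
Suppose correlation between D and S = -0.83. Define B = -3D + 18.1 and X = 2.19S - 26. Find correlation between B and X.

correlation between B and X = 0.83

Linear rescalings preserve |correlation|; the slopes -3 and 2.19 have opposite signs, so the correlation flips sign: correlation between B and X = −correlation between D and S = 0.83.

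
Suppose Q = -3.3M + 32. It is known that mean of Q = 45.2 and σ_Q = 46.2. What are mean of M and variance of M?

mean of M = -4, variance of M = 196

From Q = -3.3M + 32: mean of Q = a·mean of M + b, so mean of M = (mean of Q − b)/a = (45.2 − 32)/(-3.3) = -4.
variance of Q = 46.2² = 2134.44.
variance of Q = a²·variance of M, so variance of M = 2134.44/(-3.3)² = 196.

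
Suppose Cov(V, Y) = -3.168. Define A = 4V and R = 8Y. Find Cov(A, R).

Cov(A, R) = a·c·Cov(V, Y) = 4·8·(-3.168) = -101.376. Additive constants drop out.

Cov(A, R) = -101.376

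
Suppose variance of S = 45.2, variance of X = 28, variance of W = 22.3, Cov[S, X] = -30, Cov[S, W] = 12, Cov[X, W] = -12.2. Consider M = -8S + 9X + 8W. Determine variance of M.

variance of M = 7615.2

variance of M = a²·variance of S + b²·variance of X + c²·variance of W + 2ab·Cov[S, X] + 2ac·Cov[S, W] + 2bc·Cov[X, W], with a = -8, b = 9, c = 8.
= 2892.8 + 2268 + 1427.2 + 4320 + (-1536) + (-1756.8)
= 7615.2.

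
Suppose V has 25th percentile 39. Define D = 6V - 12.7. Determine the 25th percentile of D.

25th percentile of D = 221.3

Since a = 6 > 0 the transformation is increasing, so the 25th percentile of D = a·(P_{25} of V) + b = 6·39 + (-12.7) = 221.3.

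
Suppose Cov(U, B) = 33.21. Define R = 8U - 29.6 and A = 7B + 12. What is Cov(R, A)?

Cov(R, A) = 1859.76

Cov(R, A) = a·c·Cov(U, B) = 8·7·33.21 = 1859.76. Additive constants drop out.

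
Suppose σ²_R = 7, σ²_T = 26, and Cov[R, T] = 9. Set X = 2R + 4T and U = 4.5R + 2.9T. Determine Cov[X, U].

Cov[X, U] = 578.8

By bilinearity, Cov[X, U] = ac·σ²_R + bd·σ²_T + (ad+bc)·Cov[R, T], with a=2, b=4, c=4.5, d=2.9.
ac·σ²_R = 2·4.5·7 = 63
bd·σ²_T = 4·2.9·26 = 301.6
(ad+bc)·Cov[R, T] = (23.8)·9 = 214.2
Cov[X, U] = 63 + 301.6 + 214.2 = 578.8.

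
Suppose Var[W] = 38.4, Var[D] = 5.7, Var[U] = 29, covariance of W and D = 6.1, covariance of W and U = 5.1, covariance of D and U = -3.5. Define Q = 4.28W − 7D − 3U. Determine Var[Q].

Var[Q] = 600.24656

Var[Q] = a²·Var[W] + b²·Var[D] + c²·Var[U] + 2ab·covariance of W and D + 2ac·covariance of W and U + 2bc·covariance of D and U, with a = 4.28, b = -7, c = -3.
= 703.42656 + 279.3 + 261 + (-365.512) + (-130.968) + (-147)
= 600.24656.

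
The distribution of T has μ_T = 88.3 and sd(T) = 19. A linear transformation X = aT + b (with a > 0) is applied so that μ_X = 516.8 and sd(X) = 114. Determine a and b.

sd(X) = a·sd(T) (a > 0), so a = 114/19 = 6.
μ_X = a·μ_T + b, so b = 516.8 − 6·88.3 = -13.

a = 6, b = -13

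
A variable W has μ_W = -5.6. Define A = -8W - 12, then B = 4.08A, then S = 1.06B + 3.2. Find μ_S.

μ_A = (-8)·(-5.6) + (-12) = 32.8.
μ_B = 4.08·32.8 = 133.824.
μ_S = 1.06·133.824 + 3.2 = 145.05344.

μ_S = 145.05344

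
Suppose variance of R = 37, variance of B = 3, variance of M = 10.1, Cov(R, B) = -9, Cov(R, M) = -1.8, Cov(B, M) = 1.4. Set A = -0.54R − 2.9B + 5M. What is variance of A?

variance of A = a²·variance of R + b²·variance of B + c²·variance of M + 2ab·Cov(R, B) + 2ac·Cov(R, M) + 2bc·Cov(B, M), with a = -0.54, b = -2.9, c = 5.
= 10.7892 + 25.23 + 252.5 + (-28.188) + 9.72 + (-40.6)
= 229.4512.

variance of A = 229.4512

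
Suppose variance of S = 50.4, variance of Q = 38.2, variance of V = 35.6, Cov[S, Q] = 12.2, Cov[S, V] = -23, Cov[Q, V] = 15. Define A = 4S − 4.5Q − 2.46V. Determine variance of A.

variance of A = 2140.92696

variance of A = a²·variance of S + b²·variance of Q + c²·variance of V + 2ab·Cov[S, Q] + 2ac·Cov[S, V] + 2bc·Cov[Q, V], with a = 4, b = -4.5, c = -2.46.
= 806.4 + 773.55 + 215.43696 + (-439.2) + 452.64 + 332.1
= 2140.92696.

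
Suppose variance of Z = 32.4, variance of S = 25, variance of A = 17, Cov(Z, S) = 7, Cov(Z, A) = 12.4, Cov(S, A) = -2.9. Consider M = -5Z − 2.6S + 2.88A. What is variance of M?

variance of M = 988.3152

variance of M = a²·variance of Z + b²·variance of S + c²·variance of A + 2ab·Cov(Z, S) + 2ac·Cov(Z, A) + 2bc·Cov(S, A), with a = -5, b = -2.6, c = 2.88.
= 810 + 169 + 141.0048 + 182 + (-357.12) + 43.4304
= 988.3152.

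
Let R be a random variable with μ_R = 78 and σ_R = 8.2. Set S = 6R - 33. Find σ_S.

S = 6R - 33 is linear with a = 6, b = -33.
σ_S = |a|·σ_R = |6|·8.2 = 49.2.

σ_S = 49.2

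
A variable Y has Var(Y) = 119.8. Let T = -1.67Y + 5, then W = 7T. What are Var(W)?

Var(T) = (-1.67)²·119.8 = 334.11022.
Var(W) = 7²·334.11022 = 16371.40078.

Var(W) = 16371.40078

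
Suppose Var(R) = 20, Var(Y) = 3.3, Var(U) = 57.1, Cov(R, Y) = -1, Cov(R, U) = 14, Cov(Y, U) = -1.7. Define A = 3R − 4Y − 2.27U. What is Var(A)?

Var(A) = 329.47859

Var(A) = a²·Var(R) + b²·Var(Y) + c²·Var(U) + 2ab·Cov(R, Y) + 2ac·Cov(R, U) + 2bc·Cov(Y, U), with a = 3, b = -4, c = -2.27.
= 180 + 52.8 + 294.23059 + 24 + (-190.68) + (-30.872)
= 329.47859.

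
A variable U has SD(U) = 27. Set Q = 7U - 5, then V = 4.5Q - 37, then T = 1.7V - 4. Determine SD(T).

SD(T) = 1445.85

SD(Q) = |7|·27 = 189.
SD(V) = |4.5|·189 = 850.5.
SD(T) = |1.7|·850.5 = 1445.85.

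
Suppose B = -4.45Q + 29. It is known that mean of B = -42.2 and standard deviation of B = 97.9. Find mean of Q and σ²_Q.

From B = -4.45Q + 29: mean of B = a·mean of Q + b, so mean of Q = (mean of B − b)/a = (-42.2 − 29)/(-4.45) = 16.
σ²_B = 97.9² = 9584.41.
σ²_B = a²·σ²_Q, so σ²_Q = 9584.41/(-4.45)² = 484.

mean of Q = 16, σ²_Q = 484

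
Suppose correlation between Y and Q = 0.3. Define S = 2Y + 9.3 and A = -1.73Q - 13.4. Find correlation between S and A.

correlation between S and A = -0.3

Linear rescalings preserve |correlation|; the slopes 2 and -1.73 have opposite signs, so the correlation flips sign: correlation between S and A = −correlation between Y and Q = -0.3.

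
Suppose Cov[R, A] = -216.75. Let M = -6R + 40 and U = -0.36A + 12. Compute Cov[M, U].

Cov[M, U] = a·c·Cov[R, A] = (-6)·(-0.36)·(-216.75) = -468.18. Additive constants drop out.

Cov[M, U] = -468.18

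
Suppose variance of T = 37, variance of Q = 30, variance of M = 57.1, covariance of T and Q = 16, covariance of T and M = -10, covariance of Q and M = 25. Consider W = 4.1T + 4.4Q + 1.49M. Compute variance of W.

variance of W = a²·variance of T + b²·variance of Q + c²·variance of M + 2ab·covariance of T and Q + 2ac·covariance of T and M + 2bc·covariance of Q and M, with a = 4.1, b = 4.4, c = 1.49.
= 621.97 + 580.8 + 126.76771 + 577.28 + (-122.18) + 327.8
= 2112.43771.

variance of W = 2112.43771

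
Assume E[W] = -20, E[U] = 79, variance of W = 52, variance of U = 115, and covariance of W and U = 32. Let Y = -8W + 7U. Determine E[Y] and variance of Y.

E[Y] = 713, variance of Y = 5379

E[Y] = (-8)·E[W] + 7·E[U] = (-8)·(-20) + 7·79 = 713.
variance of Y = a²·variance of W + b²·variance of U + 2ab·covariance of W and U with a = -8, b = 7.
= (-8)²·52 + 7²·115 + 2·(-8)·7·32
= 3328 + 5635 + (-3584) = 5379.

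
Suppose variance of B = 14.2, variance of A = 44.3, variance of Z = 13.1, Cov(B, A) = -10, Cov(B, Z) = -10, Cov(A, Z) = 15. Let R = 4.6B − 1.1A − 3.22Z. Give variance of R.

variance of R = 993.60104

variance of R = a²·variance of B + b²·variance of A + c²·variance of Z + 2ab·Cov(B, A) + 2ac·Cov(B, Z) + 2bc·Cov(A, Z), with a = 4.6, b = -1.1, c = -3.22.
= 300.472 + 53.603 + 135.82604 + 101.2 + 296.24 + 106.26
= 993.60104.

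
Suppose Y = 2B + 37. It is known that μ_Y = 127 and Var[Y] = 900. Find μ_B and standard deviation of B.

μ_B = 45, standard deviation of B = 15

From Y = 2B + 37: μ_Y = a·μ_B + b, so μ_B = (μ_Y − b)/a = (127 − 37)/2 = 45.
standard deviation of Y = √900 = 30.
standard deviation of Y = |a|·standard deviation of B, so standard deviation of B = 30/|2| = 15.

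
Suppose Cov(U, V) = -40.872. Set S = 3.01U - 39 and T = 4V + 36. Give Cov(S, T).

Cov(S, T) = -492.09888

Cov(S, T) = a·c·Cov(U, V) = 3.01·4·(-40.872) = -492.09888. Additive constants drop out.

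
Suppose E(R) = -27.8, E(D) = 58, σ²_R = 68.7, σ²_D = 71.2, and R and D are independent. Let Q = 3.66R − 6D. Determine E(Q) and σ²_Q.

E(Q) = -449.748, σ²_Q = 3483.47772

E(Q) = 3.66·E(R) + (-6)·E(D) = 3.66·(-27.8) + (-6)·58 = -449.748.
σ²_Q = a²·σ²_R + b²·σ²_D + 2ab·Cov(R, D) with a = 3.66, b = -6.
Independence gives Cov(R, D) = 0.
= 3.66²·68.7 + (-6)²·71.2 + 2·3.66·(-6)·0
= 920.27772 + 2563.2 + 0 = 3483.47772.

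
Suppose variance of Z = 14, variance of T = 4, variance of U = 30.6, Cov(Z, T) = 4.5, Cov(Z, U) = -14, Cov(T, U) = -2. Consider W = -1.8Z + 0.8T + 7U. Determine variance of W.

variance of W = 1864.76

variance of W = a²·variance of Z + b²·variance of T + c²·variance of U + 2ab·Cov(Z, T) + 2ac·Cov(Z, U) + 2bc·Cov(T, U), with a = -1.8, b = 0.8, c = 7.
= 45.36 + 2.56 + 1499.4 + (-12.96) + 352.8 + (-22.4)
= 1864.76.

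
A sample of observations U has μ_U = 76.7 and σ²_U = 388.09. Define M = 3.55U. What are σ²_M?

M = 3.55U is linear with a = 3.55, b = 0.
σ²_M = a²·σ²_U = 3.55²·388.09 = 4890.904225.

σ²_M = 4890.904225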